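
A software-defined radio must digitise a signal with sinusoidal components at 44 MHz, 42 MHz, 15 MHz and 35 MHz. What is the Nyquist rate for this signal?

Highest-frequency component: 44 MHz.
Nyquist rate = 2 × 44 MHz = 88 MHz.

88 MHz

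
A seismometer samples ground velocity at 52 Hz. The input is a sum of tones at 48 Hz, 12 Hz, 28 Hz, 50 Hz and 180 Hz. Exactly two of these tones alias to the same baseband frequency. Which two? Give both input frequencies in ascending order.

fs/2 = 26 Hz.
48 Hz > fs/2 = 26 Hz, folds to fs − 48 Hz = 4 Hz.
12 Hz ≤ fs/2 = 26 Hz, passes unchanged.
28 Hz > fs/2 = 26 Hz, folds to fs − 28 Hz = 24 Hz.
50 Hz > fs/2 = 26 Hz, folds to fs − 50 Hz = 2 Hz.
180 Hz mod fs = 24 Hz.
24 Hz ≤ fs/2 = 26 Hz, appears at 24 Hz.
28 Hz and 180 Hz both map to 24 Hz.

28 Hz, 180 Hz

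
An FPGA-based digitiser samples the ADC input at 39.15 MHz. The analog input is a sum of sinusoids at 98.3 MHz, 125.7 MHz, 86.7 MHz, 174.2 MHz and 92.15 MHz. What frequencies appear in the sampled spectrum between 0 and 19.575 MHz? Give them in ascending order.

fs/2 = 19.575 MHz.
98.3 MHz mod fs = 20 MHz.
20 MHz > fs/2 = 19.575 MHz, folds to fs − 20 MHz = 19.15 MHz.
125.7 MHz mod fs = 8.25 MHz.
8.25 MHz ≤ fs/2 = 19.575 MHz, appears at 8.25 MHz.
86.7 MHz mod fs = 8.4 MHz.
8.4 MHz ≤ fs/2 = 19.575 MHz, appears at 8.4 MHz.
174.2 MHz mod fs = 17.6 MHz.
17.6 MHz ≤ fs/2 = 19.575 MHz, appears at 17.6 MHz.
92.15 MHz mod fs = 13.85 MHz.
13.85 MHz ≤ fs/2 = 19.575 MHz, appears at 13.85 MHz.
Distinct values: {8.25 MHz, 8.4 MHz, 13.85 MHz, 17.6 MHz, 19.15 MHz}.

8.25 MHz, 8.4 MHz, 13.85 MHz, 17.6 MHz, 19.15 MHz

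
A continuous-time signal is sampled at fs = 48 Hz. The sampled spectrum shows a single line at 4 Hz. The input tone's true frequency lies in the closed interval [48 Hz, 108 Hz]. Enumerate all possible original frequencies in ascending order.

Frequencies that alias to 4 Hz are k·fs ± 4 Hz for integer k ≥ 0.
k=0: 4 Hz.
k=1: 44 Hz, 52 Hz.
k=2: 92 Hz, 100 Hz.
k=3: 140 Hz, 148 Hz.
Within [48 Hz, 108 Hz]: 52 Hz, 92 Hz, 100 Hz.

52 Hz, 92 Hz, 100 Hz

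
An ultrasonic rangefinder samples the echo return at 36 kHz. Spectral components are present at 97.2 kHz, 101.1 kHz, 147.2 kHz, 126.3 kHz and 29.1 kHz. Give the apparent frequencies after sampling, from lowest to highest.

fs/2 = 18 kHz.
97.2 kHz mod fs = 25.2 kHz.
25.2 kHz > fs/2 = 18 kHz, folds to fs − 25.2 kHz = 10.8 kHz.
101.1 kHz mod fs = 29.1 kHz.
29.1 kHz > fs/2 = 18 kHz, folds to fs − 29.1 kHz = 6.9 kHz.
147.2 kHz mod fs = 3.2 kHz.
3.2 kHz ≤ fs/2 = 18 kHz, appears at 3.2 kHz.
126.3 kHz mod fs = 18.3 kHz.
18.3 kHz > fs/2 = 18 kHz, folds to fs − 18.3 kHz = 17.7 kHz.
29.1 kHz > fs/2 = 18 kHz, folds to fs − 29.1 kHz = 6.9 kHz.
Distinct values: {3.2 kHz, 6.9 kHz, 10.8 kHz, 17.7 kHz}.

3.2 kHz, 6.9 kHz, 10.8 kHz, 17.7 kHz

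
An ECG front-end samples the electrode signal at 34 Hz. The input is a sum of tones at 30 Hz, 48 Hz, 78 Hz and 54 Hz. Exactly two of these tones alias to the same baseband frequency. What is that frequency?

fs/2 = 17 Hz.
30 Hz > fs/2 = 17 Hz, folds to fs − 30 Hz = 4 Hz.
48 Hz mod fs = 14 Hz.
14 Hz ≤ fs/2 = 17 Hz, appears at 14 Hz.
78 Hz mod fs = 10 Hz.
10 Hz ≤ fs/2 = 17 Hz, appears at 10 Hz.
54 Hz mod fs = 20 Hz.
20 Hz > fs/2 = 17 Hz, folds to fs − 20 Hz = 14 Hz.
48 Hz and 54 Hz both map to 14 Hz.

14 Hz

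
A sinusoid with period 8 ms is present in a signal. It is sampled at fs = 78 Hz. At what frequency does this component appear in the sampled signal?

31 Hz

T = 8 ms → f = 1/T = 125 Hz.
125 Hz mod fs = 47 Hz.
47 Hz > fs/2 = 39 Hz, folds to fs − 47 Hz = 31 Hz.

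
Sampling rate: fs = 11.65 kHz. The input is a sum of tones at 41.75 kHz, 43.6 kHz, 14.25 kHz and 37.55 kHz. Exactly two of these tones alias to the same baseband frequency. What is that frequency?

fs/2 = 5.825 kHz.
41.75 kHz mod fs = 6.8 kHz.
6.8 kHz > fs/2 = 5.825 kHz, folds to fs − 6.8 kHz = 4.85 kHz.
43.6 kHz mod fs = 8.65 kHz.
8.65 kHz > fs/2 = 5.825 kHz, folds to fs − 8.65 kHz = 3 kHz.
14.25 kHz mod fs = 2.6 kHz.
2.6 kHz ≤ fs/2 = 5.825 kHz, appears at 2.6 kHz.
37.55 kHz mod fs = 2.6 kHz.
2.6 kHz ≤ fs/2 = 5.825 kHz, appears at 2.6 kHz.
14.25 kHz and 37.55 kHz both map to 2.6 kHz.

2.6 kHz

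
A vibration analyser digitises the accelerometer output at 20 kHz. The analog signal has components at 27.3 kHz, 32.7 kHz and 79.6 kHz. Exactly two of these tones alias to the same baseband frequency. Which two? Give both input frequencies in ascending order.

27.3 kHz, 32.7 kHz

fs/2 = 10 kHz.
27.3 kHz mod fs = 7.3 kHz.
7.3 kHz ≤ fs/2 = 10 kHz, appears at 7.3 kHz.
32.7 kHz mod fs = 12.7 kHz.
12.7 kHz > fs/2 = 10 kHz, folds to fs − 12.7 kHz = 7.3 kHz.
79.6 kHz mod fs = 19.6 kHz.
19.6 kHz > fs/2 = 10 kHz, folds to fs − 19.6 kHz = 0.4 kHz.
27.3 kHz and 32.7 kHz both map to 7.3 kHz.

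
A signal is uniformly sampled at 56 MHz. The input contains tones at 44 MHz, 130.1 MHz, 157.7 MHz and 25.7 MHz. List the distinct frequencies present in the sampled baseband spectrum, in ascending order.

10.3 MHz, 12 MHz, 18.1 MHz, 25.7 MHz

fs/2 = 28 MHz.
44 MHz > fs/2 = 28 MHz, folds to fs − 44 MHz = 12 MHz.
130.1 MHz mod fs = 18.1 MHz.
18.1 MHz ≤ fs/2 = 28 MHz, appears at 18.1 MHz.
157.7 MHz mod fs = 45.7 MHz.
45.7 MHz > fs/2 = 28 MHz, folds to fs − 45.7 MHz = 10.3 MHz.
25.7 MHz ≤ fs/2 = 28 MHz, passes unchanged.
Distinct values: {10.3 MHz, 12 MHz, 18.1 MHz, 25.7 MHz}.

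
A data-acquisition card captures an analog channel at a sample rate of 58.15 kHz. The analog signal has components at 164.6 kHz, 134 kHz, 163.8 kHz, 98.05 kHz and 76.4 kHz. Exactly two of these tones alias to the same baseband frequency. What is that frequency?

fs/2 = 29.075 kHz.
164.6 kHz mod fs = 48.3 kHz.
48.3 kHz > fs/2 = 29.075 kHz, folds to fs − 48.3 kHz = 9.85 kHz.
134 kHz mod fs = 17.7 kHz.
17.7 kHz ≤ fs/2 = 29.075 kHz, appears at 17.7 kHz.
163.8 kHz mod fs = 47.5 kHz.
47.5 kHz > fs/2 = 29.075 kHz, folds to fs − 47.5 kHz = 10.65 kHz.
98.05 kHz mod fs = 39.9 kHz.
39.9 kHz > fs/2 = 29.075 kHz, folds to fs − 39.9 kHz = 18.25 kHz.
76.4 kHz mod fs = 18.25 kHz.
18.25 kHz ≤ fs/2 = 29.075 kHz, appears at 18.25 kHz.
76.4 kHz and 98.05 kHz both map to 18.25 kHz.

18.25 kHz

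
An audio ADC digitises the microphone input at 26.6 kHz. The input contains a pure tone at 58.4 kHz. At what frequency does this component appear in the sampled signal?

5.2 kHz

58.4 kHz mod fs = 5.2 kHz.
5.2 kHz ≤ fs/2 = 13.3 kHz, appears at 5.2 kHz.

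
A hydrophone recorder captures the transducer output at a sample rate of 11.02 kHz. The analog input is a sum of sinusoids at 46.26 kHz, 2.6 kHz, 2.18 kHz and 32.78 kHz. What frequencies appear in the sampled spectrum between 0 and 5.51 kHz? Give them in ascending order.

0.28 kHz, 2.18 kHz, 2.6 kHz

fs/2 = 5.51 kHz.
46.26 kHz mod fs = 2.18 kHz.
2.18 kHz ≤ fs/2 = 5.51 kHz, appears at 2.18 kHz.
2.6 kHz ≤ fs/2 = 5.51 kHz, passes unchanged.
2.18 kHz ≤ fs/2 = 5.51 kHz, passes unchanged.
32.78 kHz mod fs = 10.74 kHz.
10.74 kHz > fs/2 = 5.51 kHz, folds to fs − 10.74 kHz = 0.28 kHz.
Distinct values: {0.28 kHz, 2.18 kHz, 2.6 kHz}.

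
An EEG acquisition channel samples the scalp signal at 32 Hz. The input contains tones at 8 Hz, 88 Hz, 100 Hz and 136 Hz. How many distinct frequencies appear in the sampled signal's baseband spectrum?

fs/2 = 16 Hz.
8 Hz ≤ fs/2 = 16 Hz, passes unchanged.
88 Hz mod fs = 24 Hz.
24 Hz > fs/2 = 16 Hz, folds to fs − 24 Hz = 8 Hz.
100 Hz mod fs = 4 Hz.
4 Hz ≤ fs/2 = 16 Hz, appears at 4 Hz.
136 Hz mod fs = 8 Hz.
8 Hz ≤ fs/2 = 16 Hz, appears at 8 Hz.
Distinct values: {4 Hz, 8 Hz} → 2.

2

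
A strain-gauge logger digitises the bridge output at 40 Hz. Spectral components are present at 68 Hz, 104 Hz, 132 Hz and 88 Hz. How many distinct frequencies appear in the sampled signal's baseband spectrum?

3

fs/2 = 20 Hz.
68 Hz mod fs = 28 Hz.
28 Hz > fs/2 = 20 Hz, folds to fs − 28 Hz = 12 Hz.
104 Hz mod fs = 24 Hz.
24 Hz > fs/2 = 20 Hz, folds to fs − 24 Hz = 16 Hz.
132 Hz mod fs = 12 Hz.
12 Hz ≤ fs/2 = 20 Hz, appears at 12 Hz.
88 Hz mod fs = 8 Hz.
8 Hz ≤ fs/2 = 20 Hz, appears at 8 Hz.
Distinct values: {8 Hz, 12 Hz, 16 Hz} → 3.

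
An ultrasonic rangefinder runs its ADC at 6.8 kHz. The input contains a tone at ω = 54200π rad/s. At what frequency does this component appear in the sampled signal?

0.1 kHz

ω = 54200π rad/s → f = ω/(2π) = 27100 Hz = 27.1 kHz.
27.1 kHz mod fs = 6.7 kHz.
6.7 kHz > fs/2 = 3.4 kHz, folds to fs − 6.7 kHz = 0.1 kHz.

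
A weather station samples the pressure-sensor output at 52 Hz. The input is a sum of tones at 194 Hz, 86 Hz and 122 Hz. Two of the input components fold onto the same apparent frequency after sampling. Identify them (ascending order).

fs/2 = 26 Hz.
194 Hz mod fs = 38 Hz.
38 Hz > fs/2 = 26 Hz, folds to fs − 38 Hz = 14 Hz.
86 Hz mod fs = 34 Hz.
34 Hz > fs/2 = 26 Hz, folds to fs − 34 Hz = 18 Hz.
122 Hz mod fs = 18 Hz.
18 Hz ≤ fs/2 = 26 Hz, appears at 18 Hz.
86 Hz and 122 Hz both map to 18 Hz.

86 Hz, 122 Hz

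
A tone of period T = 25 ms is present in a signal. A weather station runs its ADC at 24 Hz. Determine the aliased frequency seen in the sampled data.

T = 25 ms → f = 1/T = 40 Hz.
40 Hz mod fs = 16 Hz.
16 Hz > fs/2 = 12 Hz, folds to fs − 16 Hz = 8 Hz.

8 Hz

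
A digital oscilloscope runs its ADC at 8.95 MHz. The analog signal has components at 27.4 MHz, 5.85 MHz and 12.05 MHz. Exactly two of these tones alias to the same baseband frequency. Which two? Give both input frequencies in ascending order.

fs/2 = 4.475 MHz.
27.4 MHz mod fs = 0.55 MHz.
0.55 MHz ≤ fs/2 = 4.475 MHz, appears at 0.55 MHz.
5.85 MHz > fs/2 = 4.475 MHz, folds to fs − 5.85 MHz = 3.1 MHz.
12.05 MHz mod fs = 3.1 MHz.
3.1 MHz ≤ fs/2 = 4.475 MHz, appears at 3.1 MHz.
5.85 MHz and 12.05 MHz both map to 3.1 MHz.

5.85 MHz, 12.05 MHz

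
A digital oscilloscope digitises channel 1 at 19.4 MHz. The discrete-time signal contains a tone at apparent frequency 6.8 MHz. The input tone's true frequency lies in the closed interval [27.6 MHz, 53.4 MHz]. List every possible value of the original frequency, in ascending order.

Frequencies that alias to 6.8 MHz are k·fs ± 6.8 MHz for integer k ≥ 0.
k=0: 6.8 MHz.
k=1: 12.6 MHz, 26.2 MHz.
k=2: 32 MHz, 45.6 MHz.
k=3: 51.4 MHz, 65 MHz.
k=4: 70.8 MHz, 84.4 MHz.
Within [27.6 MHz, 53.4 MHz]: 32 MHz, 45.6 MHz, 51.4 MHz.

32 MHz, 45.6 MHz, 51.4 MHz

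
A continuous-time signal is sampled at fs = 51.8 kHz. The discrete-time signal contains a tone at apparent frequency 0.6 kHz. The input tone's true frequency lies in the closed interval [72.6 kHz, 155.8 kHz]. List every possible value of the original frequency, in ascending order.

Frequencies that alias to 0.6 kHz are k·fs ± 0.6 kHz for integer k ≥ 0.
k=0: 0.6 kHz.
k=1: 51.2 kHz, 52.4 kHz.
k=2: 103 kHz, 104.2 kHz.
k=3: 154.8 kHz, 156 kHz.
k=4: 206.6 kHz, 207.8 kHz.
Within [72.6 kHz, 155.8 kHz]: 103 kHz, 104.2 kHz, 154.8 kHz.

103 kHz, 104.2 kHz, 154.8 kHz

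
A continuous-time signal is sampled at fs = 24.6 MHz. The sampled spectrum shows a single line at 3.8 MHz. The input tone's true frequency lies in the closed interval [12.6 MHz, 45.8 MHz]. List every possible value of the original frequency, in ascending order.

Frequencies that alias to 3.8 MHz are k·fs ± 3.8 MHz for integer k ≥ 0.
k=0: 3.8 MHz.
k=1: 20.8 MHz, 28.4 MHz.
k=2: 45.4 MHz, 53 MHz.
k=3: 70 MHz, 77.6 MHz.
Within [12.6 MHz, 45.8 MHz]: 20.8 MHz, 28.4 MHz, 45.4 MHz.

20.8 MHz, 28.4 MHz, 45.4 MHz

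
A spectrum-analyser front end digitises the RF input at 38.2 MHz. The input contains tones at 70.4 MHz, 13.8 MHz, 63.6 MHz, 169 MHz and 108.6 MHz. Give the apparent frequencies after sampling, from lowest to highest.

6 MHz, 12.8 MHz, 13.8 MHz, 16.2 MHz

fs/2 = 19.1 MHz.
70.4 MHz mod fs = 32.2 MHz.
32.2 MHz > fs/2 = 19.1 MHz, folds to fs − 32.2 MHz = 6 MHz.
13.8 MHz ≤ fs/2 = 19.1 MHz, passes unchanged.
63.6 MHz mod fs = 25.4 MHz.
25.4 MHz > fs/2 = 19.1 MHz, folds to fs − 25.4 MHz = 12.8 MHz.
169 MHz mod fs = 16.2 MHz.
16.2 MHz ≤ fs/2 = 19.1 MHz, appears at 16.2 MHz.
108.6 MHz mod fs = 32.2 MHz.
32.2 MHz > fs/2 = 19.1 MHz, folds to fs − 32.2 MHz = 6 MHz.
Distinct values: {6 MHz, 12.8 MHz, 13.8 MHz, 16.2 MHz}.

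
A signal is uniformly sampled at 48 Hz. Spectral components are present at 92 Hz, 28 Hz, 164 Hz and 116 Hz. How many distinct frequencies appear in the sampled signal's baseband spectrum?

fs/2 = 24 Hz.
92 Hz mod fs = 44 Hz.
44 Hz > fs/2 = 24 Hz, folds to fs − 44 Hz = 4 Hz.
28 Hz > fs/2 = 24 Hz, folds to fs − 28 Hz = 20 Hz.
164 Hz mod fs = 20 Hz.
20 Hz ≤ fs/2 = 24 Hz, appears at 20 Hz.
116 Hz mod fs = 20 Hz.
20 Hz ≤ fs/2 = 24 Hz, appears at 20 Hz.
Distinct values: {4 Hz, 20 Hz} → 2.

2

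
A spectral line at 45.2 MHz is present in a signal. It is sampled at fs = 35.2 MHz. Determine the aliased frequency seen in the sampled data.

45.2 MHz mod fs = 10 MHz.
10 MHz ≤ fs/2 = 17.6 MHz, appears at 10 MHz.

10 MHz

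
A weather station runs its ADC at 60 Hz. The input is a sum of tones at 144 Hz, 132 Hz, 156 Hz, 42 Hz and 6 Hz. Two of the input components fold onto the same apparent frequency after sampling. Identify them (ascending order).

144 Hz, 156 Hz

fs/2 = 30 Hz.
144 Hz mod fs = 24 Hz.
24 Hz ≤ fs/2 = 30 Hz, appears at 24 Hz.
132 Hz mod fs = 12 Hz.
12 Hz ≤ fs/2 = 30 Hz, appears at 12 Hz.
156 Hz mod fs = 36 Hz.
36 Hz > fs/2 = 30 Hz, folds to fs − 36 Hz = 24 Hz.
42 Hz > fs/2 = 30 Hz, folds to fs − 42 Hz = 18 Hz.
6 Hz ≤ fs/2 = 30 Hz, passes unchanged.
144 Hz and 156 Hz both map to 24 Hz.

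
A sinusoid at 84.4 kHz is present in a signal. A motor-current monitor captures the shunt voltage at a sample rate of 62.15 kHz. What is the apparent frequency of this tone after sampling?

84.4 kHz mod fs = 22.25 kHz.
22.25 kHz ≤ fs/2 = 31.075 kHz, appears at 22.25 kHz.

22.25 kHz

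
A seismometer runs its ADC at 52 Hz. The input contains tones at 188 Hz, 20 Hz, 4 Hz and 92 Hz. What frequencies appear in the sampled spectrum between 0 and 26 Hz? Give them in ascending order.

4 Hz, 12 Hz, 20 Hz

fs/2 = 26 Hz.
188 Hz mod fs = 32 Hz.
32 Hz > fs/2 = 26 Hz, folds to fs − 32 Hz = 20 Hz.
20 Hz ≤ fs/2 = 26 Hz, passes unchanged.
4 Hz ≤ fs/2 = 26 Hz, passes unchanged.
92 Hz mod fs = 40 Hz.
40 Hz > fs/2 = 26 Hz, folds to fs − 40 Hz = 12 Hz.
Distinct values: {4 Hz, 12 Hz, 20 Hz}.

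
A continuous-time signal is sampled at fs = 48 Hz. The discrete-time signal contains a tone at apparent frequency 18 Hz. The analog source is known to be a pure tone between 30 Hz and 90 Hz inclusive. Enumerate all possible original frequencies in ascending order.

Frequencies that alias to 18 Hz are k·fs ± 18 Hz for integer k ≥ 0.
k=0: 18 Hz.
k=1: 30 Hz, 66 Hz.
k=2: 78 Hz, 114 Hz.
k=3: 126 Hz, 162 Hz.
Within [30 Hz, 90 Hz]: 30 Hz, 66 Hz, 78 Hz.

30 Hz, 66 Hz, 78 Hz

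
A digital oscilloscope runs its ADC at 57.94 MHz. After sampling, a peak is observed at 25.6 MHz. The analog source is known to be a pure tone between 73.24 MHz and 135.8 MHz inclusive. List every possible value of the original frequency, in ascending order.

Frequencies that alias to 25.6 MHz are k·fs ± 25.6 MHz for integer k ≥ 0.
k=0: 25.6 MHz.
k=1: 32.34 MHz, 83.54 MHz.
k=2: 90.28 MHz, 141.48 MHz.
k=3: 148.22 MHz, 199.42 MHz.
Within [73.24 MHz, 135.8 MHz]: 83.54 MHz, 90.28 MHz.

83.54 MHz, 90.28 MHz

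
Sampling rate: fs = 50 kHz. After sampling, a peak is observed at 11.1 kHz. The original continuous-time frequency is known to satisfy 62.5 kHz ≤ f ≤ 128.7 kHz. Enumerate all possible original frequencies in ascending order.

88.9 kHz, 111.1 kHz

Frequencies that alias to 11.1 kHz are k·fs ± 11.1 kHz for integer k ≥ 0.
k=0: 11.1 kHz.
k=1: 38.9 kHz, 61.1 kHz.
k=2: 88.9 kHz, 111.1 kHz.
k=3: 138.9 kHz, 161.1 kHz.
Within [62.5 kHz, 128.7 kHz]: 88.9 kHz, 111.1 kHz.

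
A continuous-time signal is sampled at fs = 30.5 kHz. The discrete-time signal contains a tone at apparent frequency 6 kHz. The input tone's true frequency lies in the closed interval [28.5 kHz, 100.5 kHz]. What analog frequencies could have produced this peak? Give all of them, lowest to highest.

36.5 kHz, 55 kHz, 67 kHz, 85.5 kHz, 97.5 kHz

Frequencies that alias to 6 kHz are k·fs ± 6 kHz for integer k ≥ 0.
k=0: 6 kHz.
k=1: 24.5 kHz, 36.5 kHz.
k=2: 55 kHz, 67 kHz.
k=3: 85.5 kHz, 97.5 kHz.
k=4: 116 kHz, 128 kHz.
Within [28.5 kHz, 100.5 kHz]: 36.5 kHz, 55 kHz, 67 kHz, 85.5 kHz, 97.5 kHz.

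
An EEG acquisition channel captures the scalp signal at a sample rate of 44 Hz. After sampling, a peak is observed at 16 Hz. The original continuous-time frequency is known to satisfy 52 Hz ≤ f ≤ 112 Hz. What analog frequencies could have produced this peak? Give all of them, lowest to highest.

Frequencies that alias to 16 Hz are k·fs ± 16 Hz for integer k ≥ 0.
k=0: 16 Hz.
k=1: 28 Hz, 60 Hz.
k=2: 72 Hz, 104 Hz.
k=3: 116 Hz, 148 Hz.
Within [52 Hz, 112 Hz]: 60 Hz, 72 Hz, 104 Hz.

60 Hz, 72 Hz, 104 Hz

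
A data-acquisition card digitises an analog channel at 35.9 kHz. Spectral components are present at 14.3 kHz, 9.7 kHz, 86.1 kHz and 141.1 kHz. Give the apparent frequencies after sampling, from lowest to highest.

2.5 kHz, 9.7 kHz, 14.3 kHz

fs/2 = 17.95 kHz.
14.3 kHz ≤ fs/2 = 17.95 kHz, passes unchanged.
9.7 kHz ≤ fs/2 = 17.95 kHz, passes unchanged.
86.1 kHz mod fs = 14.3 kHz.
14.3 kHz ≤ fs/2 = 17.95 kHz, appears at 14.3 kHz.
141.1 kHz mod fs = 33.4 kHz.
33.4 kHz > fs/2 = 17.95 kHz, folds to fs − 33.4 kHz = 2.5 kHz.
Distinct values: {2.5 kHz, 9.7 kHz, 14.3 kHz}.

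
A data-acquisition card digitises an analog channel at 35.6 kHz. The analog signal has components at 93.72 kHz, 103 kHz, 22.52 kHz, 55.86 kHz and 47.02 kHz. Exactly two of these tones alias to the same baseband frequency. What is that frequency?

13.08 kHz

fs/2 = 17.8 kHz.
93.72 kHz mod fs = 22.52 kHz.
22.52 kHz > fs/2 = 17.8 kHz, folds to fs − 22.52 kHz = 13.08 kHz.
103 kHz mod fs = 31.8 kHz.
31.8 kHz > fs/2 = 17.8 kHz, folds to fs − 31.8 kHz = 3.8 kHz.
22.52 kHz > fs/2 = 17.8 kHz, folds to fs − 22.52 kHz = 13.08 kHz.
55.86 kHz mod fs = 20.26 kHz.
20.26 kHz > fs/2 = 17.8 kHz, folds to fs − 20.26 kHz = 15.34 kHz.
47.02 kHz mod fs = 11.42 kHz.
11.42 kHz ≤ fs/2 = 17.8 kHz, appears at 11.42 kHz.
22.52 kHz and 93.72 kHz both map to 13.08 kHz.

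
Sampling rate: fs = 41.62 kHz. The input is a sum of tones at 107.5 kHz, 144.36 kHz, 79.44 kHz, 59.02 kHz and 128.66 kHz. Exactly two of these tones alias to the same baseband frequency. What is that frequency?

fs/2 = 20.81 kHz.
107.5 kHz mod fs = 24.26 kHz.
24.26 kHz > fs/2 = 20.81 kHz, folds to fs − 24.26 kHz = 17.36 kHz.
144.36 kHz mod fs = 19.5 kHz.
19.5 kHz ≤ fs/2 = 20.81 kHz, appears at 19.5 kHz.
79.44 kHz mod fs = 37.82 kHz.
37.82 kHz > fs/2 = 20.81 kHz, folds to fs − 37.82 kHz = 3.8 kHz.
59.02 kHz mod fs = 17.4 kHz.
17.4 kHz ≤ fs/2 = 20.81 kHz, appears at 17.4 kHz.
128.66 kHz mod fs = 3.8 kHz.
3.8 kHz ≤ fs/2 = 20.81 kHz, appears at 3.8 kHz.
79.44 kHz and 128.66 kHz both map to 3.8 kHz.

3.8 kHz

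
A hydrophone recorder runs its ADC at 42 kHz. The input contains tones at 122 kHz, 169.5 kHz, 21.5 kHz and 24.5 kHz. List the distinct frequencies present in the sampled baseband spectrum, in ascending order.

1.5 kHz, 4 kHz, 17.5 kHz, 20.5 kHz

fs/2 = 21 kHz.
122 kHz mod fs = 38 kHz.
38 kHz > fs/2 = 21 kHz, folds to fs − 38 kHz = 4 kHz.
169.5 kHz mod fs = 1.5 kHz.
1.5 kHz ≤ fs/2 = 21 kHz, appears at 1.5 kHz.
21.5 kHz > fs/2 = 21 kHz, folds to fs − 21.5 kHz = 20.5 kHz.
24.5 kHz > fs/2 = 21 kHz, folds to fs − 24.5 kHz = 17.5 kHz.
Distinct values: {1.5 kHz, 4 kHz, 17.5 kHz, 20.5 kHz}.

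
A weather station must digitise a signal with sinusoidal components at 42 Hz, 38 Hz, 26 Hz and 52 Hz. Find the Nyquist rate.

104 Hz

Highest-frequency component: 52 Hz.
Nyquist rate = 2 × 52 Hz = 104 Hz.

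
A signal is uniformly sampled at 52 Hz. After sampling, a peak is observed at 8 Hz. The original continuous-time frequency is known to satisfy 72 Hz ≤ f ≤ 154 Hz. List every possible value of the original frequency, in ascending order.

96 Hz, 112 Hz, 148 Hz

Frequencies that alias to 8 Hz are k·fs ± 8 Hz for integer k ≥ 0.
k=0: 8 Hz.
k=1: 44 Hz, 60 Hz.
k=2: 96 Hz, 112 Hz.
k=3: 148 Hz, 164 Hz.
k=4: 200 Hz, 216 Hz.
Within [72 Hz, 154 Hz]: 96 Hz, 112 Hz, 148 Hz.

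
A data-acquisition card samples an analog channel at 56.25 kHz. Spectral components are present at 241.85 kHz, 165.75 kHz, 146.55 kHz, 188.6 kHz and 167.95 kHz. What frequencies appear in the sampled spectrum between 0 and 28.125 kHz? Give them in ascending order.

fs/2 = 28.125 kHz.
241.85 kHz mod fs = 16.85 kHz.
16.85 kHz ≤ fs/2 = 28.125 kHz, appears at 16.85 kHz.
165.75 kHz mod fs = 53.25 kHz.
53.25 kHz > fs/2 = 28.125 kHz, folds to fs − 53.25 kHz = 3 kHz.
146.55 kHz mod fs = 34.05 kHz.
34.05 kHz > fs/2 = 28.125 kHz, folds to fs − 34.05 kHz = 22.2 kHz.
188.6 kHz mod fs = 19.85 kHz.
19.85 kHz ≤ fs/2 = 28.125 kHz, appears at 19.85 kHz.
167.95 kHz mod fs = 55.45 kHz.
55.45 kHz > fs/2 = 28.125 kHz, folds to fs − 55.45 kHz = 0.8 kHz.
Distinct values: {0.8 kHz, 3 kHz, 16.85 kHz, 19.85 kHz, 22.2 kHz}.

0.8 kHz, 3 kHz, 16.85 kHz, 19.85 kHz, 22.2 kHz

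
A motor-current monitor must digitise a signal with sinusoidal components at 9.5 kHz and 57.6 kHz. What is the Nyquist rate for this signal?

Highest-frequency component: 57.6 kHz.
Nyquist rate = 2 × 57.6 kHz = 115.2 kHz.

115.2 kHz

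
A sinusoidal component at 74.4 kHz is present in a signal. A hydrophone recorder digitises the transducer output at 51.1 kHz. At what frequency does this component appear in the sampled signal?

23.3 kHz

74.4 kHz mod fs = 23.3 kHz.
23.3 kHz ≤ fs/2 = 25.55 kHz, appears at 23.3 kHz.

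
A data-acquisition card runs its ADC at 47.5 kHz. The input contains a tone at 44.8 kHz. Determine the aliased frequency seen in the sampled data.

2.7 kHz

44.8 kHz > fs/2 = 23.75 kHz, folds to fs − 44.8 kHz = 2.7 kHz.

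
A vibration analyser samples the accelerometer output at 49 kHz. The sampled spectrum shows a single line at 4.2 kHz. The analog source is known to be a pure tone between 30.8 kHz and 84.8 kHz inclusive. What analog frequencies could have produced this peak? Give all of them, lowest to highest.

Frequencies that alias to 4.2 kHz are k·fs ± 4.2 kHz for integer k ≥ 0.
k=0: 4.2 kHz.
k=1: 44.8 kHz, 53.2 kHz.
k=2: 93.8 kHz, 102.2 kHz.
Within [30.8 kHz, 84.8 kHz]: 44.8 kHz, 53.2 kHz.

44.8 kHz, 53.2 kHz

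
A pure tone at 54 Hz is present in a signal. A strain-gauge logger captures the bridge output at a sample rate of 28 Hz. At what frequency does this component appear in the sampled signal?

2 Hz

54 Hz mod fs = 26 Hz.
26 Hz > fs/2 = 14 Hz, folds to fs − 26 Hz = 2 Hz.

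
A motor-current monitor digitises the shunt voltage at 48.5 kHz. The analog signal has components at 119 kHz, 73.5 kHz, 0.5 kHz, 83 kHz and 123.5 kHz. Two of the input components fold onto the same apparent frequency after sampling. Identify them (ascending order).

fs/2 = 24.25 kHz.
119 kHz mod fs = 22 kHz.
22 kHz ≤ fs/2 = 24.25 kHz, appears at 22 kHz.
73.5 kHz mod fs = 25 kHz.
25 kHz > fs/2 = 24.25 kHz, folds to fs − 25 kHz = 23.5 kHz.
0.5 kHz ≤ fs/2 = 24.25 kHz, passes unchanged.
83 kHz mod fs = 34.5 kHz.
34.5 kHz > fs/2 = 24.25 kHz, folds to fs − 34.5 kHz = 14 kHz.
123.5 kHz mod fs = 26.5 kHz.
26.5 kHz > fs/2 = 24.25 kHz, folds to fs − 26.5 kHz = 22 kHz.
119 kHz and 123.5 kHz both map to 22 kHz.

119 kHz, 123.5 kHz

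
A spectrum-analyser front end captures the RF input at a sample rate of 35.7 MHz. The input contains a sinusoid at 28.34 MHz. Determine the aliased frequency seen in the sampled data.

7.36 MHz

28.34 MHz > fs/2 = 17.85 MHz, folds to fs − 28.34 MHz = 7.36 MHz.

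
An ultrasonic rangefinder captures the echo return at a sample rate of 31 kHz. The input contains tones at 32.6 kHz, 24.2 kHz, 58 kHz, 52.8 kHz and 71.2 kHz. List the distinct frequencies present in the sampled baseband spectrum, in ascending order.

fs/2 = 15.5 kHz.
32.6 kHz mod fs = 1.6 kHz.
1.6 kHz ≤ fs/2 = 15.5 kHz, appears at 1.6 kHz.
24.2 kHz > fs/2 = 15.5 kHz, folds to fs − 24.2 kHz = 6.8 kHz.
58 kHz mod fs = 27 kHz.
27 kHz > fs/2 = 15.5 kHz, folds to fs − 27 kHz = 4 kHz.
52.8 kHz mod fs = 21.8 kHz.
21.8 kHz > fs/2 = 15.5 kHz, folds to fs − 21.8 kHz = 9.2 kHz.
71.2 kHz mod fs = 9.2 kHz.
9.2 kHz ≤ fs/2 = 15.5 kHz, appears at 9.2 kHz.
Distinct values: {1.6 kHz, 4 kHz, 6.8 kHz, 9.2 kHz}.

1.6 kHz, 4 kHz, 6.8 kHz, 9.2 kHz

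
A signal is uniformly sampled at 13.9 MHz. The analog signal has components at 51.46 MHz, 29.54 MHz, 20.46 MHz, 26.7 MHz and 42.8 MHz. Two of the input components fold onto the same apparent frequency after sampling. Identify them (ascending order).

26.7 MHz, 42.8 MHz

fs/2 = 6.95 MHz.
51.46 MHz mod fs = 9.76 MHz.
9.76 MHz > fs/2 = 6.95 MHz, folds to fs − 9.76 MHz = 4.14 MHz.
29.54 MHz mod fs = 1.74 MHz.
1.74 MHz ≤ fs/2 = 6.95 MHz, appears at 1.74 MHz.
20.46 MHz mod fs = 6.56 MHz.
6.56 MHz ≤ fs/2 = 6.95 MHz, appears at 6.56 MHz.
26.7 MHz mod fs = 12.8 MHz.
12.8 MHz > fs/2 = 6.95 MHz, folds to fs − 12.8 MHz = 1.1 MHz.
42.8 MHz mod fs = 1.1 MHz.
1.1 MHz ≤ fs/2 = 6.95 MHz, appears at 1.1 MHz.
26.7 MHz and 42.8 MHz both map to 1.1 MHz.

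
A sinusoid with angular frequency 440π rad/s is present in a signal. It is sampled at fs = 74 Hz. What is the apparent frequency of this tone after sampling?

2 Hz

ω = 440π rad/s → f = ω/(2π) = 220 Hz.
220 Hz mod fs = 72 Hz.
72 Hz > fs/2 = 37 Hz, folds to fs − 72 Hz = 2 Hz.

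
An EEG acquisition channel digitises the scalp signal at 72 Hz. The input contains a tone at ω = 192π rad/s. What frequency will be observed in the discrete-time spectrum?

ω = 192π rad/s → f = ω/(2π) = 96 Hz.
96 Hz mod fs = 24 Hz.
24 Hz ≤ fs/2 = 36 Hz, appears at 24 Hz.

24 Hz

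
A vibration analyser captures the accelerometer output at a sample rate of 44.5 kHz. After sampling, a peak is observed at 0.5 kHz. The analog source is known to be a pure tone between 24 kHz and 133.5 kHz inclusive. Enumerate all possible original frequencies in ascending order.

Frequencies that alias to 0.5 kHz are k·fs ± 0.5 kHz for integer k ≥ 0.
k=0: 0.5 kHz.
k=1: 44 kHz, 45 kHz.
k=2: 88.5 kHz, 89.5 kHz.
k=3: 133 kHz, 134 kHz.
k=4: 177.5 kHz, 178.5 kHz.
Within [24 kHz, 133.5 kHz]: 44 kHz, 45 kHz, 88.5 kHz, 89.5 kHz, 133 kHz.

44 kHz, 45 kHz, 88.5 kHz, 89.5 kHz, 133 kHz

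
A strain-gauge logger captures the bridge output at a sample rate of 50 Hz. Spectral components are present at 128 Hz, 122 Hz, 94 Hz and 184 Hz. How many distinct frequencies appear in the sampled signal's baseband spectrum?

3

fs/2 = 25 Hz.
128 Hz mod fs = 28 Hz.
28 Hz > fs/2 = 25 Hz, folds to fs − 28 Hz = 22 Hz.
122 Hz mod fs = 22 Hz.
22 Hz ≤ fs/2 = 25 Hz, appears at 22 Hz.
94 Hz mod fs = 44 Hz.
44 Hz > fs/2 = 25 Hz, folds to fs − 44 Hz = 6 Hz.
184 Hz mod fs = 34 Hz.
34 Hz > fs/2 = 25 Hz, folds to fs − 34 Hz = 16 Hz.
Distinct values: {6 Hz, 16 Hz, 22 Hz} → 3.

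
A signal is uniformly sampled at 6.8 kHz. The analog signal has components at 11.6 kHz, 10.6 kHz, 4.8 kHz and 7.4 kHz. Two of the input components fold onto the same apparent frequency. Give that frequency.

2 kHz

fs/2 = 3.4 kHz.
11.6 kHz mod fs = 4.8 kHz.
4.8 kHz > fs/2 = 3.4 kHz, folds to fs − 4.8 kHz = 2 kHz.
10.6 kHz mod fs = 3.8 kHz.
3.8 kHz > fs/2 = 3.4 kHz, folds to fs − 3.8 kHz = 3 kHz.
4.8 kHz > fs/2 = 3.4 kHz, folds to fs − 4.8 kHz = 2 kHz.
7.4 kHz mod fs = 0.6 kHz.
0.6 kHz ≤ fs/2 = 3.4 kHz, appears at 0.6 kHz.
4.8 kHz and 11.6 kHz both map to 2 kHz.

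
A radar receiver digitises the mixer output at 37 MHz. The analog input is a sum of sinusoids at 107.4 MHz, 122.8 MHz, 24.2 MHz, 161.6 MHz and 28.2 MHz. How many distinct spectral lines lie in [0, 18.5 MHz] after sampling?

5

fs/2 = 18.5 MHz.
107.4 MHz mod fs = 33.4 MHz.
33.4 MHz > fs/2 = 18.5 MHz, folds to fs − 33.4 MHz = 3.6 MHz.
122.8 MHz mod fs = 11.8 MHz.
11.8 MHz ≤ fs/2 = 18.5 MHz, appears at 11.8 MHz.
24.2 MHz > fs/2 = 18.5 MHz, folds to fs − 24.2 MHz = 12.8 MHz.
161.6 MHz mod fs = 13.6 MHz.
13.6 MHz ≤ fs/2 = 18.5 MHz, appears at 13.6 MHz.
28.2 MHz > fs/2 = 18.5 MHz, folds to fs − 28.2 MHz = 8.8 MHz.
Distinct values: {3.6 MHz, 8.8 MHz, 11.8 MHz, 12.8 MHz, 13.6 MHz} → 5.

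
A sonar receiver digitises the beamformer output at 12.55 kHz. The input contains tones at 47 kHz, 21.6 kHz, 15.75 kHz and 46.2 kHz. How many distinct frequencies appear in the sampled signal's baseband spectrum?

fs/2 = 6.275 kHz.
47 kHz mod fs = 9.35 kHz.
9.35 kHz > fs/2 = 6.275 kHz, folds to fs − 9.35 kHz = 3.2 kHz.
21.6 kHz mod fs = 9.05 kHz.
9.05 kHz > fs/2 = 6.275 kHz, folds to fs − 9.05 kHz = 3.5 kHz.
15.75 kHz mod fs = 3.2 kHz.
3.2 kHz ≤ fs/2 = 6.275 kHz, appears at 3.2 kHz.
46.2 kHz mod fs = 8.55 kHz.
8.55 kHz > fs/2 = 6.275 kHz, folds to fs − 8.55 kHz = 4 kHz.
Distinct values: {3.2 kHz, 3.5 kHz, 4 kHz} → 3.

3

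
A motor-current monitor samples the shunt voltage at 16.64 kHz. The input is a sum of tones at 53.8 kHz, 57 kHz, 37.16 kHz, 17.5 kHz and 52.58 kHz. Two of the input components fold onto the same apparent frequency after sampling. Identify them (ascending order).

37.16 kHz, 53.8 kHz

fs/2 = 8.32 kHz.
53.8 kHz mod fs = 3.88 kHz.
3.88 kHz ≤ fs/2 = 8.32 kHz, appears at 3.88 kHz.
57 kHz mod fs = 7.08 kHz.
7.08 kHz ≤ fs/2 = 8.32 kHz, appears at 7.08 kHz.
37.16 kHz mod fs = 3.88 kHz.
3.88 kHz ≤ fs/2 = 8.32 kHz, appears at 3.88 kHz.
17.5 kHz mod fs = 0.86 kHz.
0.86 kHz ≤ fs/2 = 8.32 kHz, appears at 0.86 kHz.
52.58 kHz mod fs = 2.66 kHz.
2.66 kHz ≤ fs/2 = 8.32 kHz, appears at 2.66 kHz.
37.16 kHz and 53.8 kHz both map to 3.88 kHz.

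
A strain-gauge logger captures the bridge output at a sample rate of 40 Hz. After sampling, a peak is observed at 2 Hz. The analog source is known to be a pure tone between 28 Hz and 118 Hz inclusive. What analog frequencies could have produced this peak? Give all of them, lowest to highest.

38 Hz, 42 Hz, 78 Hz, 82 Hz, 118 Hz

Frequencies that alias to 2 Hz are k·fs ± 2 Hz for integer k ≥ 0.
k=0: 2 Hz.
k=1: 38 Hz, 42 Hz.
k=2: 78 Hz, 82 Hz.
k=3: 118 Hz, 122 Hz.
k=4: 158 Hz, 162 Hz.
Within [28 Hz, 118 Hz]: 38 Hz, 42 Hz, 78 Hz, 82 Hz, 118 Hz.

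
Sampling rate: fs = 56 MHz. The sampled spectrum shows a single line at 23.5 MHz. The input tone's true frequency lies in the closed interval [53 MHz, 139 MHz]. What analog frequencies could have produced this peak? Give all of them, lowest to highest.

79.5 MHz, 88.5 MHz, 135.5 MHz

Frequencies that alias to 23.5 MHz are k·fs ± 23.5 MHz for integer k ≥ 0.
k=0: 23.5 MHz.
k=1: 32.5 MHz, 79.5 MHz.
k=2: 88.5 MHz, 135.5 MHz.
k=3: 144.5 MHz, 191.5 MHz.
Within [53 MHz, 139 MHz]: 79.5 MHz, 88.5 MHz, 135.5 MHz.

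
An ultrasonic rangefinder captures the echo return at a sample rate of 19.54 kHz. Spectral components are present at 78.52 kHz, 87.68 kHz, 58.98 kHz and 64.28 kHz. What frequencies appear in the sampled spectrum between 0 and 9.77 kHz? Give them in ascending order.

0.36 kHz, 5.66 kHz, 9.52 kHz

fs/2 = 9.77 kHz.
78.52 kHz mod fs = 0.36 kHz.
0.36 kHz ≤ fs/2 = 9.77 kHz, appears at 0.36 kHz.
87.68 kHz mod fs = 9.52 kHz.
9.52 kHz ≤ fs/2 = 9.77 kHz, appears at 9.52 kHz.
58.98 kHz mod fs = 0.36 kHz.
0.36 kHz ≤ fs/2 = 9.77 kHz, appears at 0.36 kHz.
64.28 kHz mod fs = 5.66 kHz.
5.66 kHz ≤ fs/2 = 9.77 kHz, appears at 5.66 kHz.
Distinct values: {0.36 kHz, 5.66 kHz, 9.52 kHz}.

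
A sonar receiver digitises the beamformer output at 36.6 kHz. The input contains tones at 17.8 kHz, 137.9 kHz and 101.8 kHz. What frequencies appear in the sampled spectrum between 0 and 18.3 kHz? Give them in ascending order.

fs/2 = 18.3 kHz.
17.8 kHz ≤ fs/2 = 18.3 kHz, passes unchanged.
137.9 kHz mod fs = 28.1 kHz.
28.1 kHz > fs/2 = 18.3 kHz, folds to fs − 28.1 kHz = 8.5 kHz.
101.8 kHz mod fs = 28.6 kHz.
28.6 kHz > fs/2 = 18.3 kHz, folds to fs − 28.6 kHz = 8 kHz.
Distinct values: {8 kHz, 8.5 kHz, 17.8 kHz}.

8 kHz, 8.5 kHz, 17.8 kHz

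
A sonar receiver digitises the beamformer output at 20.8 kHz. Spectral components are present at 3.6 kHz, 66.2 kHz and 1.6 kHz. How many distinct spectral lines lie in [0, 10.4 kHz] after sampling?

fs/2 = 10.4 kHz.
3.6 kHz ≤ fs/2 = 10.4 kHz, passes unchanged.
66.2 kHz mod fs = 3.8 kHz.
3.8 kHz ≤ fs/2 = 10.4 kHz, appears at 3.8 kHz.
1.6 kHz ≤ fs/2 = 10.4 kHz, passes unchanged.
Distinct values: {1.6 kHz, 3.6 kHz, 3.8 kHz} → 3.

3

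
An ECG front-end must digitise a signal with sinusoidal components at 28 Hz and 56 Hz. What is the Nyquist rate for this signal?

Highest-frequency component: 56 Hz.
Nyquist rate = 2 × 56 Hz = 112 Hz.

112 Hz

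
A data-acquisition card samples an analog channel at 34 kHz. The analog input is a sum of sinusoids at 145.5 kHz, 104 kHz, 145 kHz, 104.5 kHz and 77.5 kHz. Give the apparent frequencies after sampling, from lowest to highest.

fs/2 = 17 kHz.
145.5 kHz mod fs = 9.5 kHz.
9.5 kHz ≤ fs/2 = 17 kHz, appears at 9.5 kHz.
104 kHz mod fs = 2 kHz.
2 kHz ≤ fs/2 = 17 kHz, appears at 2 kHz.
145 kHz mod fs = 9 kHz.
9 kHz ≤ fs/2 = 17 kHz, appears at 9 kHz.
104.5 kHz mod fs = 2.5 kHz.
2.5 kHz ≤ fs/2 = 17 kHz, appears at 2.5 kHz.
77.5 kHz mod fs = 9.5 kHz.
9.5 kHz ≤ fs/2 = 17 kHz, appears at 9.5 kHz.
Distinct values: {2 kHz, 2.5 kHz, 9 kHz, 9.5 kHz}.

2 kHz, 2.5 kHz, 9 kHz, 9.5 kHz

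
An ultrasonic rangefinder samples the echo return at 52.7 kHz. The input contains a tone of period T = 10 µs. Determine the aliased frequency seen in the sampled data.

T = 10 µs → f = 1/T = 100 kHz.
100 kHz mod fs = 47.3 kHz.
47.3 kHz > fs/2 = 26.35 kHz, folds to fs − 47.3 kHz = 5.4 kHz.

5.4 kHz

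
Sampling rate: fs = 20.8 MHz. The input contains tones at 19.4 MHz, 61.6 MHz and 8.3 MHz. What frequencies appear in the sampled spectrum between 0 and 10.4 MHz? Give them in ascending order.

0.8 MHz, 1.4 MHz, 8.3 MHz

fs/2 = 10.4 MHz.
19.4 MHz > fs/2 = 10.4 MHz, folds to fs − 19.4 MHz = 1.4 MHz.
61.6 MHz mod fs = 20 MHz.
20 MHz > fs/2 = 10.4 MHz, folds to fs − 20 MHz = 0.8 MHz.
8.3 MHz ≤ fs/2 = 10.4 MHz, passes unchanged.
Distinct values: {0.8 MHz, 1.4 MHz, 8.3 MHz}.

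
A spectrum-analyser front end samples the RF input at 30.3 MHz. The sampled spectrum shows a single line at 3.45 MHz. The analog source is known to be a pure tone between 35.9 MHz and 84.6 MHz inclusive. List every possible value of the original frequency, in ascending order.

57.15 MHz, 64.05 MHz

Frequencies that alias to 3.45 MHz are k·fs ± 3.45 MHz for integer k ≥ 0.
k=0: 3.45 MHz.
k=1: 26.85 MHz, 33.75 MHz.
k=2: 57.15 MHz, 64.05 MHz.
k=3: 87.45 MHz, 94.35 MHz.
Within [35.9 MHz, 84.6 MHz]: 57.15 MHz, 64.05 MHz.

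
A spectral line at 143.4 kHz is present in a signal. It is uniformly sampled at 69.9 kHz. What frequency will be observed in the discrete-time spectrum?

3.6 kHz

143.4 kHz mod fs = 3.6 kHz.
3.6 kHz ≤ fs/2 = 34.95 kHz, appears at 3.6 kHz.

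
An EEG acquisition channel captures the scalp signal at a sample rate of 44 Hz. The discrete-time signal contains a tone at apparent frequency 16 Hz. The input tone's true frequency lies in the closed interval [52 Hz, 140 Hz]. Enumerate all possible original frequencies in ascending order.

Frequencies that alias to 16 Hz are k·fs ± 16 Hz for integer k ≥ 0.
k=0: 16 Hz.
k=1: 28 Hz, 60 Hz.
k=2: 72 Hz, 104 Hz.
k=3: 116 Hz, 148 Hz.
k=4: 160 Hz, 192 Hz.
Within [52 Hz, 140 Hz]: 60 Hz, 72 Hz, 104 Hz, 116 Hz.

60 Hz, 72 Hz, 104 Hz, 116 Hz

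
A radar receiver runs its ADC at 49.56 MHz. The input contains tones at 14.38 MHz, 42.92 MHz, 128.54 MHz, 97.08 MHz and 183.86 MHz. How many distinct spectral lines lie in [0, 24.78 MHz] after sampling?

4

fs/2 = 24.78 MHz.
14.38 MHz ≤ fs/2 = 24.78 MHz, passes unchanged.
42.92 MHz > fs/2 = 24.78 MHz, folds to fs − 42.92 MHz = 6.64 MHz.
128.54 MHz mod fs = 29.42 MHz.
29.42 MHz > fs/2 = 24.78 MHz, folds to fs − 29.42 MHz = 20.14 MHz.
97.08 MHz mod fs = 47.52 MHz.
47.52 MHz > fs/2 = 24.78 MHz, folds to fs − 47.52 MHz = 2.04 MHz.
183.86 MHz mod fs = 35.18 MHz.
35.18 MHz > fs/2 = 24.78 MHz, folds to fs − 35.18 MHz = 14.38 MHz.
Distinct values: {2.04 MHz, 6.64 MHz, 14.38 MHz, 20.14 MHz} → 4.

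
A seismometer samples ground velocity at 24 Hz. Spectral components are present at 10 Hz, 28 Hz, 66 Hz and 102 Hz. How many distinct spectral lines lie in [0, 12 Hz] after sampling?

fs/2 = 12 Hz.
10 Hz ≤ fs/2 = 12 Hz, passes unchanged.
28 Hz mod fs = 4 Hz.
4 Hz ≤ fs/2 = 12 Hz, appears at 4 Hz.
66 Hz mod fs = 18 Hz.
18 Hz > fs/2 = 12 Hz, folds to fs − 18 Hz = 6 Hz.
102 Hz mod fs = 6 Hz.
6 Hz ≤ fs/2 = 12 Hz, appears at 6 Hz.
Distinct values: {4 Hz, 6 Hz, 10 Hz} → 3.

3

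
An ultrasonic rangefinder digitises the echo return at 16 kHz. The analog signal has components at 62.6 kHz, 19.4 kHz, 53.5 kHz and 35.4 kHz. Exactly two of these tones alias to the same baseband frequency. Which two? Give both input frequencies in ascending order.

fs/2 = 8 kHz.
62.6 kHz mod fs = 14.6 kHz.
14.6 kHz > fs/2 = 8 kHz, folds to fs − 14.6 kHz = 1.4 kHz.
19.4 kHz mod fs = 3.4 kHz.
3.4 kHz ≤ fs/2 = 8 kHz, appears at 3.4 kHz.
53.5 kHz mod fs = 5.5 kHz.
5.5 kHz ≤ fs/2 = 8 kHz, appears at 5.5 kHz.
35.4 kHz mod fs = 3.4 kHz.
3.4 kHz ≤ fs/2 = 8 kHz, appears at 3.4 kHz.
19.4 kHz and 35.4 kHz both map to 3.4 kHz.

19.4 kHz, 35.4 kHz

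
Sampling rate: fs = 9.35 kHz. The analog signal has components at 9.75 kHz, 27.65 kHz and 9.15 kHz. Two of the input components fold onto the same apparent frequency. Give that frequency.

0.4 kHz

fs/2 = 4.675 kHz.
9.75 kHz mod fs = 0.4 kHz.
0.4 kHz ≤ fs/2 = 4.675 kHz, appears at 0.4 kHz.
27.65 kHz mod fs = 8.95 kHz.
8.95 kHz > fs/2 = 4.675 kHz, folds to fs − 8.95 kHz = 0.4 kHz.
9.15 kHz > fs/2 = 4.675 kHz, folds to fs − 9.15 kHz = 0.2 kHz.
9.75 kHz and 27.65 kHz both map to 0.4 kHz.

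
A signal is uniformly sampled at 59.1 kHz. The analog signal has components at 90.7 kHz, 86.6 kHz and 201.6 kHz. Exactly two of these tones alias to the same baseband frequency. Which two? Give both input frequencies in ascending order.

86.6 kHz, 90.7 kHz

fs/2 = 29.55 kHz.
90.7 kHz mod fs = 31.6 kHz.
31.6 kHz > fs/2 = 29.55 kHz, folds to fs − 31.6 kHz = 27.5 kHz.
86.6 kHz mod fs = 27.5 kHz.
27.5 kHz ≤ fs/2 = 29.55 kHz, appears at 27.5 kHz.
201.6 kHz mod fs = 24.3 kHz.
24.3 kHz ≤ fs/2 = 29.55 kHz, appears at 24.3 kHz.
86.6 kHz and 90.7 kHz both map to 27.5 kHz.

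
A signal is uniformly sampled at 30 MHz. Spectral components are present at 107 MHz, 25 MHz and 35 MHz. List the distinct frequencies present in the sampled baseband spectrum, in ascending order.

5 MHz, 13 MHz

fs/2 = 15 MHz.
107 MHz mod fs = 17 MHz.
17 MHz > fs/2 = 15 MHz, folds to fs − 17 MHz = 13 MHz.
25 MHz > fs/2 = 15 MHz, folds to fs − 25 MHz = 5 MHz.
35 MHz mod fs = 5 MHz.
5 MHz ≤ fs/2 = 15 MHz, appears at 5 MHz.
Distinct values: {5 MHz, 13 MHz}.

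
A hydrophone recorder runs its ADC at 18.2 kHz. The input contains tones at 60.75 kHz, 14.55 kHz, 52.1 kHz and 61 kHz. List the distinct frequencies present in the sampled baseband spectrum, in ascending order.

fs/2 = 9.1 kHz.
60.75 kHz mod fs = 6.15 kHz.
6.15 kHz ≤ fs/2 = 9.1 kHz, appears at 6.15 kHz.
14.55 kHz > fs/2 = 9.1 kHz, folds to fs − 14.55 kHz = 3.65 kHz.
52.1 kHz mod fs = 15.7 kHz.
15.7 kHz > fs/2 = 9.1 kHz, folds to fs − 15.7 kHz = 2.5 kHz.
61 kHz mod fs = 6.4 kHz.
6.4 kHz ≤ fs/2 = 9.1 kHz, appears at 6.4 kHz.
Distinct values: {2.5 kHz, 3.65 kHz, 6.15 kHz, 6.4 kHz}.

2.5 kHz, 3.65 kHz, 6.15 kHz, 6.4 kHz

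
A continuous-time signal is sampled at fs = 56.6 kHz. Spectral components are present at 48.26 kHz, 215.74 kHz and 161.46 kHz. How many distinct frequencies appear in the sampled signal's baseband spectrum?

2

fs/2 = 28.3 kHz.
48.26 kHz > fs/2 = 28.3 kHz, folds to fs − 48.26 kHz = 8.34 kHz.
215.74 kHz mod fs = 45.94 kHz.
45.94 kHz > fs/2 = 28.3 kHz, folds to fs − 45.94 kHz = 10.66 kHz.
161.46 kHz mod fs = 48.26 kHz.
48.26 kHz > fs/2 = 28.3 kHz, folds to fs − 48.26 kHz = 8.34 kHz.
Distinct values: {8.34 kHz, 10.66 kHz} → 2.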